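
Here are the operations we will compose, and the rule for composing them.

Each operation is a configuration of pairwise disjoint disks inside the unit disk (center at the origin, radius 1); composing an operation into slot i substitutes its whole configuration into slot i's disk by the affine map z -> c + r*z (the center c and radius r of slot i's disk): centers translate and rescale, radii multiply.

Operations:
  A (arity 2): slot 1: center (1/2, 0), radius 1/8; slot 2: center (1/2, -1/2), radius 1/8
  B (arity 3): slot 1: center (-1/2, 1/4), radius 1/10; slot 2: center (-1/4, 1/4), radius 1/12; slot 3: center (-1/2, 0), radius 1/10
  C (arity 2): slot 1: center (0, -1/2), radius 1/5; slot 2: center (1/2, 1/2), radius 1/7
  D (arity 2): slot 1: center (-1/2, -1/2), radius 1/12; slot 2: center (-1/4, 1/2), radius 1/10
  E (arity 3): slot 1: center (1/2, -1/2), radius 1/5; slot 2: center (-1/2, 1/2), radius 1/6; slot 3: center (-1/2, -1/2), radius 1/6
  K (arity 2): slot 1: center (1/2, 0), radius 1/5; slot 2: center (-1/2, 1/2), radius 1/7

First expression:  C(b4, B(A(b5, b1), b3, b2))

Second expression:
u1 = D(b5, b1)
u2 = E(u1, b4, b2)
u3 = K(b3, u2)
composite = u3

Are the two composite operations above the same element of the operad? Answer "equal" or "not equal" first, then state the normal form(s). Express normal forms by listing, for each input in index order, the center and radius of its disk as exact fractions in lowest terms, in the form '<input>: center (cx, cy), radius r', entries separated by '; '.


The first expression, normalized: b1: center (61/140, 37/70), radius 1/560; b2: center (3/7, 1/2), radius 1/70; b3: center (13/28, 15/28), radius 1/84; b4: center (0, -1/2), radius 1/5; b5: center (61/140, 15/28), radius 1/560
The second expression, normalized: b1: center (-61/140, 31/70), radius 1/350; b2: center (-4/7, 3/7), radius 1/42; b3: center (1/2, 0), radius 1/5; b4: center (-4/7, 4/7), radius 1/42; b5: center (-31/70, 29/70), radius 1/420
They disagree, so not equal.

not equal: they reduce to b1: center (61/140, 37/70), radius 1/560; b2: center (3/7, 1/2), radius 1/70; b3: center (13/28, 15/28), radius 1/84; b4: center (0, -1/2), radius 1/5; b5: center (61/140, 15/28), radius 1/560 and b1: center (-61/140, 31/70), radius 1/350; b2: center (-4/7, 3/7), radius 1/42; b3: center (1/2, 0), radius 1/5; b4: center (-4/7, 4/7), radius 1/42; b5: center (-31/70, 29/70), radius 1/420


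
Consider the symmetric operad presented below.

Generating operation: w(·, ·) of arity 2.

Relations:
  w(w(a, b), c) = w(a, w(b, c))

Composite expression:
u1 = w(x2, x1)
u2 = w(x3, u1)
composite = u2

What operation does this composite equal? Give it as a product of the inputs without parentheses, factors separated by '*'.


x3 * x2 * x1

Under associativity of w, the answer is the x's in reading order.
w(x2, x1) reduces to x2 * x1
w(x3, w(x2, x1)) reduces to x3 * x2 * x1


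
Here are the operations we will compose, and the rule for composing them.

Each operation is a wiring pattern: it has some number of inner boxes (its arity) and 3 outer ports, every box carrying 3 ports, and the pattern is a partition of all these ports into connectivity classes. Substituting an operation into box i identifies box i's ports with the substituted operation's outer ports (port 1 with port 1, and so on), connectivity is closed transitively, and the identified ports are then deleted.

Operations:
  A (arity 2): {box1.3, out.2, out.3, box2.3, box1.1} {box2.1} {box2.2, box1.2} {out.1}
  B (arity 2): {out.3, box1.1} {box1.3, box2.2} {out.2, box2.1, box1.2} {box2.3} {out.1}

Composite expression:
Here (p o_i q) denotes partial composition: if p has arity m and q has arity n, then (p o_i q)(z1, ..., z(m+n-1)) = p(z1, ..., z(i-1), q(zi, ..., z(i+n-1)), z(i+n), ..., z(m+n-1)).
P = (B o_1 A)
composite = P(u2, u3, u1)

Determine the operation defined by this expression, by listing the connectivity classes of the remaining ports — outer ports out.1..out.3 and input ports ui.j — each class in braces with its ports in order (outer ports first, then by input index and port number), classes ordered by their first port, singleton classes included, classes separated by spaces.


{out.1} {out.2, u1.1, u1.2, u2.1, u2.3, u3.3} {out.3} {u1.3} {u2.2, u3.2} {u3.1}

Substituting into B glues patterns; closure does the rest.
composing A on (u2, u3), with out.j its own outer ports: {out.1} {out.2, out.3, u2.1, u2.3, u3.3} {u2.2, u3.2} {u3.1}
composing B on (u2, u3, u1), with out.j its own outer ports: {out.1} {out.2, u1.1, u1.2, u2.1, u2.3, u3.3} {out.3} {u1.3} {u2.2, u3.2} {u3.1}


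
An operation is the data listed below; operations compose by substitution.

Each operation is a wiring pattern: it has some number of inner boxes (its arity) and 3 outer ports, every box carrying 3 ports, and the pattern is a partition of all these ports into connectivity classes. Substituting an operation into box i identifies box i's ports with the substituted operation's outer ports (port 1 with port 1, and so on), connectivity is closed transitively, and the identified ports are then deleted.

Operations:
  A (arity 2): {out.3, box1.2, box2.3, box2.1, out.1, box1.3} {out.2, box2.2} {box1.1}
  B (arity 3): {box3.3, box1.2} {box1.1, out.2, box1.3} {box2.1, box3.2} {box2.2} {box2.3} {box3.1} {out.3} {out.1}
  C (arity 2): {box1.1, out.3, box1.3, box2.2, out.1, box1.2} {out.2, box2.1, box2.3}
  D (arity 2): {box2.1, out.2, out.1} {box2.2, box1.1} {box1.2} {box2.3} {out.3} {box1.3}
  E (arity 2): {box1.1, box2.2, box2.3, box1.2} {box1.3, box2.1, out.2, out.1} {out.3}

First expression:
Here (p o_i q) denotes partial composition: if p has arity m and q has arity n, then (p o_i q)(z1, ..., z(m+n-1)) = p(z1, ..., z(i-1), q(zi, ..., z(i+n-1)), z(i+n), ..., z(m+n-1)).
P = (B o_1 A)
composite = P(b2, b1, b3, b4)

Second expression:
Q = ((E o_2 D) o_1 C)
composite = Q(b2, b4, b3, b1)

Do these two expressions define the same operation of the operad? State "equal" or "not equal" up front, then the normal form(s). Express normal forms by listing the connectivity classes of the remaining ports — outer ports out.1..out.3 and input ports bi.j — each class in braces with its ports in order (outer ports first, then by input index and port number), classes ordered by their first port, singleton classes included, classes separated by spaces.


not equal: they reduce to {out.1} {out.2, b1.1, b1.3, b2.2, b2.3} {out.3} {b1.2, b4.3} {b2.1} {b3.1, b4.2} {b3.2} {b3.3} {b4.1} and {out.1, out.2, b1.1, b2.1, b2.2, b2.3, b4.1, b4.2, b4.3} {out.3} {b1.2, b3.1} {b1.3} {b3.2} {b3.3}

Reducing the first expression gives {out.1} {out.2, b1.1, b1.3, b2.2, b2.3} {out.3} {b1.2, b4.3} {b2.1} {b3.1, b4.2} {b3.2} {b3.3} {b4.1}
Reducing the second expression gives {out.1, out.2, b1.1, b2.1, b2.2, b2.3, b4.1, b4.2, b4.3} {out.3} {b1.2, b3.1} {b1.3} {b3.2} {b3.3}
Distinct normal forms: not equal.


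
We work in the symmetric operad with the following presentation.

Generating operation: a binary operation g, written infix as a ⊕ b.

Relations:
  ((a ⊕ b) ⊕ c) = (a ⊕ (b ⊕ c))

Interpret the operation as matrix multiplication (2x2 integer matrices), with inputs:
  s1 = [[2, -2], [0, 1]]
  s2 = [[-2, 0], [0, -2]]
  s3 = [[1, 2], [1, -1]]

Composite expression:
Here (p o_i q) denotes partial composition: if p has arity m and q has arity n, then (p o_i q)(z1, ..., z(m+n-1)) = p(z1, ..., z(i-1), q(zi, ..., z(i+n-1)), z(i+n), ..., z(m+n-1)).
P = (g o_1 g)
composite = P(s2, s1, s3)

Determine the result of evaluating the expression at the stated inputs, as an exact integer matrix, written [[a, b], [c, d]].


[[0, -12], [-2, 2]]

(s2 ⊕ s1) = [[-4, 4], [0, -2]]
((s2 ⊕ s1) ⊕ s3) = [[0, -12], [-2, 2]]


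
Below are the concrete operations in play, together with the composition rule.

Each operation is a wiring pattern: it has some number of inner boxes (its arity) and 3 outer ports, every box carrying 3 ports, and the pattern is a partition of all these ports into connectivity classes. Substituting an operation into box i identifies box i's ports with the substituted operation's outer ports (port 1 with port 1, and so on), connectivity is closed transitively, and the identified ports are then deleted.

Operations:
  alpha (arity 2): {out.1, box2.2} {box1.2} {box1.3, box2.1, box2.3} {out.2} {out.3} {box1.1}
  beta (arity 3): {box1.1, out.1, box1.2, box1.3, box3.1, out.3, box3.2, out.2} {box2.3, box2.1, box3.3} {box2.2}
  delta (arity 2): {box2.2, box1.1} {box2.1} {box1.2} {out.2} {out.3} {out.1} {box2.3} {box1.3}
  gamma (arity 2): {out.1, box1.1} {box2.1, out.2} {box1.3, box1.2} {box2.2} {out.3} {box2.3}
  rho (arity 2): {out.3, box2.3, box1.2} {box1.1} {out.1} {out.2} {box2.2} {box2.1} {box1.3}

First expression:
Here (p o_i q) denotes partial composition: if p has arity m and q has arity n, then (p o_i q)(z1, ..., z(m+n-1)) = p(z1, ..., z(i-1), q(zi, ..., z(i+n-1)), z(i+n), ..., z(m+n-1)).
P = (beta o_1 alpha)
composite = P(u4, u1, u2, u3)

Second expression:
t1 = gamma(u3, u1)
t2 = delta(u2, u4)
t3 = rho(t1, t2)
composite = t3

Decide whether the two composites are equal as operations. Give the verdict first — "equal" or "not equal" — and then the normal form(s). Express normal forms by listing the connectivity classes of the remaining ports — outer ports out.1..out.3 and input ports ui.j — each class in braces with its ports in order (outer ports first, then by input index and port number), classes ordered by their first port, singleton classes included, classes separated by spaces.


not equal: they reduce to {out.1, out.2, out.3, u1.2, u3.1, u3.2} {u1.1, u1.3, u4.3} {u2.1, u2.3, u3.3} {u2.2} {u4.1} {u4.2} and {out.1} {out.2} {out.3, u1.1} {u1.2} {u1.3} {u2.1, u4.2} {u2.2} {u2.3} {u3.1} {u3.2, u3.3} {u4.1} {u4.3}


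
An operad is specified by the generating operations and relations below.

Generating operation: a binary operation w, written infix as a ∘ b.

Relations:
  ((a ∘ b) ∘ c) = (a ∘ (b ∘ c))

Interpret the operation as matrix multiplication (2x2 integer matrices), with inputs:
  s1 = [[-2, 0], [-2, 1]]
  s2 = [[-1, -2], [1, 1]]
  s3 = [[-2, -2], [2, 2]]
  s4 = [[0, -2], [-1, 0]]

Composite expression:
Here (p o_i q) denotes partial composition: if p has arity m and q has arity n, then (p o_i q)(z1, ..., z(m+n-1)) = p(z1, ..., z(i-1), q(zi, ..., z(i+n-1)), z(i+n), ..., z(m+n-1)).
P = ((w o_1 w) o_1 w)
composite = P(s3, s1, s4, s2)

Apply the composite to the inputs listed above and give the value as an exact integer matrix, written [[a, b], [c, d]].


(s3 ∘ s1) = [[8, -2], [-8, 2]]
((s3 ∘ s1) ∘ s4) = [[2, -16], [-2, 16]]
(((s3 ∘ s1) ∘ s4) ∘ s2) = [[-18, -20], [18, 20]]

[[-18, -20], [18, 20]]


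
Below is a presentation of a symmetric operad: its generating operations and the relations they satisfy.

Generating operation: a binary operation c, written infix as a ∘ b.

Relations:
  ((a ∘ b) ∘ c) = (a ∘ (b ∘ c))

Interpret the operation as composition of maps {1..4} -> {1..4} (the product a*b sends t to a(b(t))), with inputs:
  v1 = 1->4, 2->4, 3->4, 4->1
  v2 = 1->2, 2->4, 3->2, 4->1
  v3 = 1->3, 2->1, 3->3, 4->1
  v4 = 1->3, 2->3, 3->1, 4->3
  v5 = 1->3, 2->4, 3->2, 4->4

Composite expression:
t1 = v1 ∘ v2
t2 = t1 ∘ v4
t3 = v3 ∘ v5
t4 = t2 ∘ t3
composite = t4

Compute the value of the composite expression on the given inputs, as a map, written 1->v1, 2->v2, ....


1->4, 2->4, 3->4, 4->4

(v1 ∘ v2) = 1->4, 2->1, 3->4, 4->4
((v1 ∘ v2) ∘ v4) = 1->4, 2->4, 3->4, 4->4
(v3 ∘ v5) = 1->3, 2->1, 3->1, 4->1
(((v1 ∘ v2) ∘ v4) ∘ (v3 ∘ v5)) = 1->4, 2->4, 3->4, 4->4


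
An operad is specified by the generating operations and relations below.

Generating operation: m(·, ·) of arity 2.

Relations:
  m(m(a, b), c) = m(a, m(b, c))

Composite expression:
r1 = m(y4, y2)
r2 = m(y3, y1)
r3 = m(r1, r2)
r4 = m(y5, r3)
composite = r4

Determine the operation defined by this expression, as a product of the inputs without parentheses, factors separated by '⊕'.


y5 ⊕ y4 ⊕ y2 ⊕ y3 ⊕ y1

Under associativity of m, the answer is the y's in reading order.
m(y4, y2) flattens to y4 ⊕ y2
m(y3, y1) flattens to y3 ⊕ y1
m(m(y4, y2), m(y3, y1)) flattens to y4 ⊕ y2 ⊕ y3 ⊕ y1
m(y5, m(m(y4, y2), m(y3, y1))) flattens to y5 ⊕ y4 ⊕ y2 ⊕ y3 ⊕ y1


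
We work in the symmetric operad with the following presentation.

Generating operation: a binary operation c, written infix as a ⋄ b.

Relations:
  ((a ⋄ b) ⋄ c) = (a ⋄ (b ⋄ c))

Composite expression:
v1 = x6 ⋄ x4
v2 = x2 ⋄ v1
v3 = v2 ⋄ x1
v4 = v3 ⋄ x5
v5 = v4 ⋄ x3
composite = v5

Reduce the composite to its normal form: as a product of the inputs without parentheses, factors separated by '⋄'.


Key point: c is associative — brackets drop, the x-order remains.
(x6 ⋄ x4) unparenthesizes to x6 ⋄ x4
(x2 ⋄ (x6 ⋄ x4)) unparenthesizes to x2 ⋄ x6 ⋄ x4
((x2 ⋄ (x6 ⋄ x4)) ⋄ x1) unparenthesizes to x2 ⋄ x6 ⋄ x4 ⋄ x1
(((x2 ⋄ (x6 ⋄ x4)) ⋄ x1) ⋄ x5) unparenthesizes to x2 ⋄ x6 ⋄ x4 ⋄ x1 ⋄ x5
((((x2 ⋄ (x6 ⋄ x4)) ⋄ x1) ⋄ x5) ⋄ x3) unparenthesizes to x2 ⋄ x6 ⋄ x4 ⋄ x1 ⋄ x5 ⋄ x3

x2 ⋄ x6 ⋄ x4 ⋄ x1 ⋄ x5 ⋄ x3


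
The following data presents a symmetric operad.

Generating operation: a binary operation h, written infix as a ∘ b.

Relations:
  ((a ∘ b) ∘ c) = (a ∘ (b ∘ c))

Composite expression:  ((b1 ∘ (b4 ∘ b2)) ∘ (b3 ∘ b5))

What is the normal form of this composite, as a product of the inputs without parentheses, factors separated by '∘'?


b1 ∘ b4 ∘ b2 ∘ b3 ∘ b5

Associativity of h dissolves the nesting; only the b-input order survives.
(b4 ∘ b2) collapses to b4 ∘ b2
(b1 ∘ (b4 ∘ b2)) collapses to b1 ∘ b4 ∘ b2
(b3 ∘ b5) collapses to b3 ∘ b5
((b1 ∘ (b4 ∘ b2)) ∘ (b3 ∘ b5)) collapses to b1 ∘ b4 ∘ b2 ∘ b3 ∘ b5


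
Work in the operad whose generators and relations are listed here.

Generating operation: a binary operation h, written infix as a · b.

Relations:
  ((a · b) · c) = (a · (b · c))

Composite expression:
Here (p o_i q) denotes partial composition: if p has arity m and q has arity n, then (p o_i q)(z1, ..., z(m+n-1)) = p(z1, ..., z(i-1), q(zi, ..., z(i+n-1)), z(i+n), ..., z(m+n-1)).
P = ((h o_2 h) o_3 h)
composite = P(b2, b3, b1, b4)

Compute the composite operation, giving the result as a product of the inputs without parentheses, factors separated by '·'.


b2 · b3 · b1 · b4

Associativity of h dissolves the nesting; only the b-input order survives.
(b1 · b4) linearizes to b1 · b4
(b3 · (b1 · b4)) linearizes to b3 · b1 · b4
(b2 · (b3 · (b1 · b4))) linearizes to b2 · b3 · b1 · b4


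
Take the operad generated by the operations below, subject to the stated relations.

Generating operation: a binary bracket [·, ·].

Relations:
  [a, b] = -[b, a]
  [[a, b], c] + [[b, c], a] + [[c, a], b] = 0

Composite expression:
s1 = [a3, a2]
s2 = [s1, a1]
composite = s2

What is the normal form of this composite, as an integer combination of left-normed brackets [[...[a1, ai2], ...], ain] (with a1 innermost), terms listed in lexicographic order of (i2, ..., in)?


[[a1, a2], a3] - [[a1, a3], a2]

A multilinear Lie element is pinned by a1-initial words (a1 innermost).
Composite bracket: [[a3, a2], a1]
Applying ab - ba throughout gives 4 signed words (2^2 = 4).
Coefficients come from the a1-initial words:
  a1a2a3 appears with sign +1, giving the term +[[a1, a2], a3]
  a1a3a2 appears with sign -1, giving the term -[[a1, a3], a2]


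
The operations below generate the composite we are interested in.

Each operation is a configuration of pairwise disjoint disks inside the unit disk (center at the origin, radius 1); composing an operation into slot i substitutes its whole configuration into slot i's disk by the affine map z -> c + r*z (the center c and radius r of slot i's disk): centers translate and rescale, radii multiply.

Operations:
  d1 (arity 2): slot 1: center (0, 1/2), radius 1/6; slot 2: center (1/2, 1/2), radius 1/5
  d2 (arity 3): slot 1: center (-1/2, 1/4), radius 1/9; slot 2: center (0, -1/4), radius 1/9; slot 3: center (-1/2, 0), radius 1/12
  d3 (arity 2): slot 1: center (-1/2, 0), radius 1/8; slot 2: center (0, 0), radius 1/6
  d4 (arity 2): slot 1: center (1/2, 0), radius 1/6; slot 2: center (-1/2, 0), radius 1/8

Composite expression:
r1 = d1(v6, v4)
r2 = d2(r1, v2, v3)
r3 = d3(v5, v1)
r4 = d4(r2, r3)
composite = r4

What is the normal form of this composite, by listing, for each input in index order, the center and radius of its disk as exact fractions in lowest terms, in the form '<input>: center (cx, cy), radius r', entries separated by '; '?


v1: center (-1/2, 0), radius 1/48; v2: center (1/2, -1/24), radius 1/54; v3: center (5/12, 0), radius 1/72; v4: center (23/54, 11/216), radius 1/270; v5: center (-9/16, 0), radius 1/64; v6: center (5/12, 11/216), radius 1/324

Below d4, radii multiply path by path; the v-disk centers shift.
input v6: applying the 3 nested substitutions gives center (5/12, 11/216), radius 1/324
input v4: applying the 3 nested substitutions gives center (23/54, 11/216), radius 1/270
input v2: applying the 2 nested substitutions gives center (1/2, -1/24), radius 1/54
input v3: applying the 2 nested substitutions gives center (5/12, 0), radius 1/72
input v5: applying the 2 nested substitutions gives center (-9/16, 0), radius 1/64
input v1: applying the 2 nested substitutions gives center (-1/2, 0), radius 1/48


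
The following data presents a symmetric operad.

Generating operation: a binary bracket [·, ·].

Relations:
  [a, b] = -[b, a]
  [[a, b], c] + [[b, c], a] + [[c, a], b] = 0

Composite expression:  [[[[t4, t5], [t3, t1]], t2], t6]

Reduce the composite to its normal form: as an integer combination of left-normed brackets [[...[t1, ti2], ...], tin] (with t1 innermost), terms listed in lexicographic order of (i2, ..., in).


[[[[[t1, t3], t4], t5], t2], t6] - [[[[[t1, t3], t5], t4], t2], t6]

In the tensor algebra, words opening t1 carry the t1-anchored form.
Composite bracket: [[[[t4, t5], [t3, t1]], t2], t6]
Expanding via [a, b] = ab - ba: 32 signed words (2^5 = 32).
The t1-initial words carry the normal form:
  t1t3t4t5t2t6 appears with sign +1, giving the term +[[[[[t1, t3], t4], t5], t2], t6]
  t1t3t5t4t2t6 appears with sign -1, giving the term -[[[[[t1, t3], t5], t4], t2], t6]


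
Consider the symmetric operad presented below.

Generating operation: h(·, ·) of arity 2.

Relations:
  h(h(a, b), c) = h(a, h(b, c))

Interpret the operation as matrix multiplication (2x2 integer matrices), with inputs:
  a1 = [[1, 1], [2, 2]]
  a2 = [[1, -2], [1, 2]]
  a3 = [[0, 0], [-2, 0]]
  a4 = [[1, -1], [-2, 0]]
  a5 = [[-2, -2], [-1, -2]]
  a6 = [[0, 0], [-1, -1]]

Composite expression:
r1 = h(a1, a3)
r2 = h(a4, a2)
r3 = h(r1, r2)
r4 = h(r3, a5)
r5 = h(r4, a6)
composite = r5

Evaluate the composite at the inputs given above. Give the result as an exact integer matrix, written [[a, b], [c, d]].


[[16, 16], [32, 32]]


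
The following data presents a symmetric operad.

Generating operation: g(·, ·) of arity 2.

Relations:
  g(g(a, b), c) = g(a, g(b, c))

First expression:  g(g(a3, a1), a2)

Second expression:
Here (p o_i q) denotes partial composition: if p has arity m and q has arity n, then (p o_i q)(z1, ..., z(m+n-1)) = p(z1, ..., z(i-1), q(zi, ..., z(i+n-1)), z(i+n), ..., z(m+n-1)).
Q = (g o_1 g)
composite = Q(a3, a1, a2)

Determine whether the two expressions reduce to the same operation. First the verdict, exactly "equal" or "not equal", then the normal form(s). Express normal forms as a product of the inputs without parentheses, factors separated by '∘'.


Reducing the first expression gives a3 ∘ a1 ∘ a2
Reducing the second expression gives a3 ∘ a1 ∘ a2
The forms coincide; equal.

equal — both sides give a3 ∘ a1 ∘ a2


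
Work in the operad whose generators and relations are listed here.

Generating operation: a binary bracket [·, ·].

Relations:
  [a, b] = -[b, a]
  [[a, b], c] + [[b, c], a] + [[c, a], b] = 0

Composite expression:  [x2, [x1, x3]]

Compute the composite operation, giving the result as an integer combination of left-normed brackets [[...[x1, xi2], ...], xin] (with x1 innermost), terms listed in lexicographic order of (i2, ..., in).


-[[x1, x3], x2]

Antisymmetry and Jacobi reduce to x1-anchored left-normed brackets.
Composite bracket: [x2, [x1, x3]]
Each bracket splits as ab - ba, giving 4 signed words (2^2 = 4).
Words beginning with x1 determine it all:
  sign of x1x3x2 is -1, so it contributes -[[x1, x3], x2]


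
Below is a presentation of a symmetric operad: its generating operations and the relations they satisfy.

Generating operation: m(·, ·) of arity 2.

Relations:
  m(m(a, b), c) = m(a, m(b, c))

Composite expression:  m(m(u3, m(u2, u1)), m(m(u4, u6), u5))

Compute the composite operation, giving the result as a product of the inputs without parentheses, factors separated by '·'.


All parenthesizations of m agree; list the u-inputs left to right.
m(u2, u1) unparenthesizes to u2 · u1
m(u3, m(u2, u1)) unparenthesizes to u3 · u2 · u1
m(u4, u6) unparenthesizes to u4 · u6
m(m(u4, u6), u5) unparenthesizes to u4 · u6 · u5
m(m(u3, m(u2, u1)), m(m(u4, u6), u5)) unparenthesizes to u3 · u2 · u1 · u4 · u6 · u5

u3 · u2 · u1 · u4 · u6 · u5


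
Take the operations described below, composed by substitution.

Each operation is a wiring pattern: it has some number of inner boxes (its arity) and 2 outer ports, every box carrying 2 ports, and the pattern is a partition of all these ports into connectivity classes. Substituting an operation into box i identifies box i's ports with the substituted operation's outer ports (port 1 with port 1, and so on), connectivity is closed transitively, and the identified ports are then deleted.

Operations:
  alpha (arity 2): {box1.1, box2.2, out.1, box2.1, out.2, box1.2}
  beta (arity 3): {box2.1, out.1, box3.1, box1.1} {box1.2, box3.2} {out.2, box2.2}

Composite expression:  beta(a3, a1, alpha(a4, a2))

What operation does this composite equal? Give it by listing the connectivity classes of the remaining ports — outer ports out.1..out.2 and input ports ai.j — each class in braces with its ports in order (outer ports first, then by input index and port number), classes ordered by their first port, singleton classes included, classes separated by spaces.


{out.1, a1.1, a2.1, a2.2, a3.1, a3.2, a4.1, a4.2} {out.2, a1.2}


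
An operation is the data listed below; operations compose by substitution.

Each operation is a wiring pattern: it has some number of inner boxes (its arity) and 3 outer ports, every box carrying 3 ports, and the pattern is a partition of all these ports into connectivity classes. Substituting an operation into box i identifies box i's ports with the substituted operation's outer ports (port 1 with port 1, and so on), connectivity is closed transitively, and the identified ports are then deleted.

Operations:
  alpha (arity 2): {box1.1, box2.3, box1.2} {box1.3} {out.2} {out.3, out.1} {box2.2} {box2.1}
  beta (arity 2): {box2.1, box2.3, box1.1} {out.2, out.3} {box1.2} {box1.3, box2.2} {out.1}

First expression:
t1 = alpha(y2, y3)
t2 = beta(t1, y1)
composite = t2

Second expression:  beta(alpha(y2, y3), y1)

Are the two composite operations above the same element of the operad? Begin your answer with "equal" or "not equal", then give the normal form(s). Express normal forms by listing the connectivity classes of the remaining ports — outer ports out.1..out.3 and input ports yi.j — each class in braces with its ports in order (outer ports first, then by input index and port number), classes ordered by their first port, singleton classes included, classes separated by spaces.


equal; both compose to {out.1} {out.2, out.3} {y1.1, y1.2, y1.3} {y2.1, y2.2, y3.3} {y2.3} {y3.1} {y3.2}

The first expression reduces to {out.1} {out.2, out.3} {y1.1, y1.2, y1.3} {y2.1, y2.2, y3.3} {y2.3} {y3.1} {y3.2}
The second expression reduces to {out.1} {out.2, out.3} {y1.1, y1.2, y1.3} {y2.1, y2.2, y3.3} {y2.3} {y3.1} {y3.2}
Identical normal forms: equal.


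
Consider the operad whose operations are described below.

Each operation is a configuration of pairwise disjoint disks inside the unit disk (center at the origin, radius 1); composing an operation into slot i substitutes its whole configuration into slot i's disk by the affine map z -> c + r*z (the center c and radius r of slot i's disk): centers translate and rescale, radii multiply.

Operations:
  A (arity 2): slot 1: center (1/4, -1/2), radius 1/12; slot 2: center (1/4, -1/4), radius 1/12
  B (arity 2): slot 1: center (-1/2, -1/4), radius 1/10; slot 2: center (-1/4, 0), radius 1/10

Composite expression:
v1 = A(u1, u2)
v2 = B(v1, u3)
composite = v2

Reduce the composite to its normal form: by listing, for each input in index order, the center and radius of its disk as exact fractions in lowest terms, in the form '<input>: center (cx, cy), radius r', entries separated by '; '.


Nesting under B composes maps z -> c + r*z down each u-path.
input u1: composing its 2 substitution steps yields center (-19/40, -3/10), radius 1/120
input u2: composing its 2 substitution steps yields center (-19/40, -11/40), radius 1/120
input u3: composing its 1 substitution step yields center (-1/4, 0), radius 1/10

u1: center (-19/40, -3/10), radius 1/120; u2: center (-19/40, -11/40), radius 1/120; u3: center (-1/4, 0), radius 1/10


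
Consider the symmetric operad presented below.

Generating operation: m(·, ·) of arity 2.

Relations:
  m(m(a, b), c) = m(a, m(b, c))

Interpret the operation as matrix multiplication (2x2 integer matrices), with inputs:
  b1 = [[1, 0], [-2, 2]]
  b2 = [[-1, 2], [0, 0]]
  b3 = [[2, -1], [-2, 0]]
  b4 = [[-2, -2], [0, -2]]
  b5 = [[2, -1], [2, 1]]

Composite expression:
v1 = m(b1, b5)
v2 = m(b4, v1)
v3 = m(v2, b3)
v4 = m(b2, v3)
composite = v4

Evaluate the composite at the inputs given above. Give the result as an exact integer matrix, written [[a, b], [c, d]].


[[28, -4], [0, 0]]

m(b1, b5) = [[2, -1], [0, 4]]
m(b4, m(b1, b5)) = [[-4, -6], [0, -8]]
m(m(b4, m(b1, b5)), b3) = [[4, 4], [16, 0]]
m(b2, m(m(b4, m(b1, b5)), b3)) = [[28, -4], [0, 0]]


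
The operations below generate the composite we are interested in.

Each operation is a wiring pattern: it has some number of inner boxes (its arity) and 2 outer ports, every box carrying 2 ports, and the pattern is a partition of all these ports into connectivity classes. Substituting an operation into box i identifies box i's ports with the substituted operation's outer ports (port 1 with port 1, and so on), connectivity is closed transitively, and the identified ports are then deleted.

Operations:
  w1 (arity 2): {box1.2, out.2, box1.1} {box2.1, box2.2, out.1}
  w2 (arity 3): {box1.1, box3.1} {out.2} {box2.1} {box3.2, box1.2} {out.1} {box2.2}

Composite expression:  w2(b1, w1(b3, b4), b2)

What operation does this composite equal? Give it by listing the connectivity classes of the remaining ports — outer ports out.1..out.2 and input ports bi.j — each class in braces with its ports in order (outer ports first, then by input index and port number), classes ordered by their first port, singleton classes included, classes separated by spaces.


After gluing at w2, chains via deleted ports link the b-ports.
the subtree at w1 composes to {out.1, b4.1, b4.2} {out.2, b3.1, b3.2} on (b3, b4); out.j = own outer ports
the subtree at w2 composes to {out.1} {out.2} {b1.1, b2.1} {b1.2, b2.2} {b3.1, b3.2} {b4.1, b4.2} on (b1, b3, b4, b2); out.j = own outer ports

{out.1} {out.2} {b1.1, b2.1} {b1.2, b2.2} {b3.1, b3.2} {b4.1, b4.2}


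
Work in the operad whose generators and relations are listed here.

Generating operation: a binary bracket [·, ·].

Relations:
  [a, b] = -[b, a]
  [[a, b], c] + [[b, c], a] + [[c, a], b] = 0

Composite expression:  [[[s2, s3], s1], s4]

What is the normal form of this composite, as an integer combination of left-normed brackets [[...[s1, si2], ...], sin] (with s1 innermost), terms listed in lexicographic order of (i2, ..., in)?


Left-normed coefficients sit on the s1-initial expansion words.
Composite bracket: [[[s2, s3], s1], s4]
Full expansion: 8 signed words from ab - ba (2^3 = 8).
Collect the words opening with s1:
  sign of s1s2s3s4 is -1, so it contributes -[[[s1, s2], s3], s4]
  sign of s1s3s2s4 is +1, so it contributes +[[[s1, s3], s2], s4]

-[[[s1, s2], s3], s4] + [[[s1, s3], s2], s4]


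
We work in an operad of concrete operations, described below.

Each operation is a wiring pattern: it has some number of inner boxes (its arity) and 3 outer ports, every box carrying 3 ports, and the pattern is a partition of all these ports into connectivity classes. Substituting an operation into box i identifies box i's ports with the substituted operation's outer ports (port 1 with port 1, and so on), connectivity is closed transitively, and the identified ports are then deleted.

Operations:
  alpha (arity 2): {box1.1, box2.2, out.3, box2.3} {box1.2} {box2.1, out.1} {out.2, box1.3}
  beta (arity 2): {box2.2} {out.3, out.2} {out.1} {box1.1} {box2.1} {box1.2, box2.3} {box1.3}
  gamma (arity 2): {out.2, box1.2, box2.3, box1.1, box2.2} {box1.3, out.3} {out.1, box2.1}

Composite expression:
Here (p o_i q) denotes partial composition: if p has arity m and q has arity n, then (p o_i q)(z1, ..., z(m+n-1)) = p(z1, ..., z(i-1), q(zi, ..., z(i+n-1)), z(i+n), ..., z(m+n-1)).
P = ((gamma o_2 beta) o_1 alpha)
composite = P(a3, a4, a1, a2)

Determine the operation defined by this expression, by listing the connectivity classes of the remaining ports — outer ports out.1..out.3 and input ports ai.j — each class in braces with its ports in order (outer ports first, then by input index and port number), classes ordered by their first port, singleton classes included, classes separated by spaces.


{out.1} {out.2, a3.3, a4.1} {out.3, a3.1, a4.2, a4.3} {a1.1} {a1.2, a2.3} {a1.3} {a2.1} {a2.2} {a3.2}


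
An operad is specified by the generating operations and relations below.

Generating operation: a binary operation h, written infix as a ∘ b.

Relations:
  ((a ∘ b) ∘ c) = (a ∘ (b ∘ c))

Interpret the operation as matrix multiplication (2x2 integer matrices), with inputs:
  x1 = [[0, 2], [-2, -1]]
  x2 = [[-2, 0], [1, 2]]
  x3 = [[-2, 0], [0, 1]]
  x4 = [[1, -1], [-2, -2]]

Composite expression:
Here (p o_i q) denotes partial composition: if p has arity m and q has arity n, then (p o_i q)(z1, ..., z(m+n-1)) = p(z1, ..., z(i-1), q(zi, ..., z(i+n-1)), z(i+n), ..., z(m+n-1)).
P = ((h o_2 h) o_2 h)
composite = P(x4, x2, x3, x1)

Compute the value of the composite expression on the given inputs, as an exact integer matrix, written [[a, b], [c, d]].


[[4, 14], [8, -4]]


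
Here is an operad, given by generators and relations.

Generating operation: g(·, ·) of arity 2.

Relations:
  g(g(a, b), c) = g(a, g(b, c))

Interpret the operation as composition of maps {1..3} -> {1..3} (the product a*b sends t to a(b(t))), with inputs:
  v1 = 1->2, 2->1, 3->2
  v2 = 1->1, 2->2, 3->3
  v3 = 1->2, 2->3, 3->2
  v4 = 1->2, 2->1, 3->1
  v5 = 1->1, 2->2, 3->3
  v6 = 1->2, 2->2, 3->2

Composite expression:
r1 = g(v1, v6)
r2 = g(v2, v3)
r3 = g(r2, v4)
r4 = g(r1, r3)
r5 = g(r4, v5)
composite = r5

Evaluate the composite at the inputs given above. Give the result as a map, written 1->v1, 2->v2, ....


g(v1, v6) = 1->1, 2->1, 3->1
g(v2, v3) = 1->2, 2->3, 3->2
g(g(v2, v3), v4) = 1->3, 2->2, 3->2
g(g(v1, v6), g(g(v2, v3), v4)) = 1->1, 2->1, 3->1
g(g(g(v1, v6), g(g(v2, v3), v4)), v5) = 1->1, 2->1, 3->1

1->1, 2->1, 3->1


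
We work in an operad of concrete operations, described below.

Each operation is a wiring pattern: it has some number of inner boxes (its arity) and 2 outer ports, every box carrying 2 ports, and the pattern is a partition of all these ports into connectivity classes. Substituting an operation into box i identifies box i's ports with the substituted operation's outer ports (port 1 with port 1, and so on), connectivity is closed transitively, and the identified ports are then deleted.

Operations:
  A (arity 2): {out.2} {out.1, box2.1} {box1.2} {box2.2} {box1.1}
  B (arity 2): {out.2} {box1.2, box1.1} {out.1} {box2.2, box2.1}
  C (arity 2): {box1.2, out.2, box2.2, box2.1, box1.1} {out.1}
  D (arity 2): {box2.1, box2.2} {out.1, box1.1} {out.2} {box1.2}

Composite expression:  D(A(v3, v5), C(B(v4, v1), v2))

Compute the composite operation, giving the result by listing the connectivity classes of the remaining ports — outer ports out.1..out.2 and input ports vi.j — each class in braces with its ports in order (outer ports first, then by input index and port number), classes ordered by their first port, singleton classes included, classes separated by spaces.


Treat the ports identified at D as solder joints: merge, then drop.
composing A on (v3, v5), with out.j its own outer ports: {out.1, v5.1} {out.2} {v3.1} {v3.2} {v5.2}
composing B on (v4, v1), with out.j its own outer ports: {out.1} {out.2} {v1.1, v1.2} {v4.1, v4.2}
composing C on (v4, v1, v2), with out.j its own outer ports: {out.1} {out.2, v2.1, v2.2} {v1.1, v1.2} {v4.1, v4.2}
composing D on (v3, v5, v4, v1, v2), with out.j its own outer ports: {out.1, v5.1} {out.2} {v1.1, v1.2} {v2.1, v2.2} {v3.1} {v3.2} {v4.1, v4.2} {v5.2}

{out.1, v5.1} {out.2} {v1.1, v1.2} {v2.1, v2.2} {v3.1} {v3.2} {v4.1, v4.2} {v5.2}


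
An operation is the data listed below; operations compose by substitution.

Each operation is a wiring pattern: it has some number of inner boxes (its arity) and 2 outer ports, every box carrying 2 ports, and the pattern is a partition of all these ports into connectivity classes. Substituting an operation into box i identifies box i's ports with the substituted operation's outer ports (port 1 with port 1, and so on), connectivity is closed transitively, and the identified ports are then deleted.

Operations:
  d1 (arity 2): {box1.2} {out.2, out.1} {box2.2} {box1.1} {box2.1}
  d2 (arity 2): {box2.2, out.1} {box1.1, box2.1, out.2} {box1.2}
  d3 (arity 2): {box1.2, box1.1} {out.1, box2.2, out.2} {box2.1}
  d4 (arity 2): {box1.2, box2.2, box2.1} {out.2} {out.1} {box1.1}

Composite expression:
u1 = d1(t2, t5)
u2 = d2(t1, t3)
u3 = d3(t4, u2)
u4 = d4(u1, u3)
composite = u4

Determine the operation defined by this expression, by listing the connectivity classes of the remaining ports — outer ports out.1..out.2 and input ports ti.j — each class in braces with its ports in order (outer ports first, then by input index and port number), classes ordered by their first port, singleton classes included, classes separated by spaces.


{out.1} {out.2} {t1.1, t3.1} {t1.2} {t2.1} {t2.2} {t3.2} {t4.1, t4.2} {t5.1} {t5.2}

Reachability decides: close wires over d4-identified ports.
after d1, the pattern on (t2, t5) reads {out.1, out.2} {t2.1} {t2.2} {t5.1} {t5.2} (out.j = its outer ports)
after d2, the pattern on (t1, t3) reads {out.1, t3.2} {out.2, t1.1, t3.1} {t1.2} (out.j = its outer ports)
after d3, the pattern on (t4, t1, t3) reads {out.1, out.2, t1.1, t3.1} {t1.2} {t3.2} {t4.1, t4.2} (out.j = its outer ports)
after d4, the pattern on (t2, t5, t4, t1, t3) reads {out.1} {out.2} {t1.1, t3.1} {t1.2} {t2.1} {t2.2} {t3.2} {t4.1, t4.2} {t5.1} {t5.2} (out.j = its outer ports)


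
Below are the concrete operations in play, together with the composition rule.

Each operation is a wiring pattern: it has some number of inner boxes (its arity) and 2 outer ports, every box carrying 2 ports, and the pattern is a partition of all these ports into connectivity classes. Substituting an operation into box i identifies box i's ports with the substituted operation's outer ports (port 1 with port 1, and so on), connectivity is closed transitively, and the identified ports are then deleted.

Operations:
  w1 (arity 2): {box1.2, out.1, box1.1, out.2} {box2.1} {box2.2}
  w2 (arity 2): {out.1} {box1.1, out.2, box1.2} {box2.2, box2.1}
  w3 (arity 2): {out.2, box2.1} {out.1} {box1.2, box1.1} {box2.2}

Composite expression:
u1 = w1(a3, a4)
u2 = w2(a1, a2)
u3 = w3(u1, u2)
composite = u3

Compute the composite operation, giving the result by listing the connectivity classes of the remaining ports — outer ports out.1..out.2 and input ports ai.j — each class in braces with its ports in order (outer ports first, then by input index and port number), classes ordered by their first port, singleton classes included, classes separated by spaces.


Reachability decides: close wires over w3-identified ports.
composing w1 on (a3, a4), with out.j its own outer ports: {out.1, out.2, a3.1, a3.2} {a4.1} {a4.2}
composing w2 on (a1, a2), with out.j its own outer ports: {out.1} {out.2, a1.1, a1.2} {a2.1, a2.2}
composing w3 on (a3, a4, a1, a2), with out.j its own outer ports: {out.1} {out.2} {a1.1, a1.2} {a2.1, a2.2} {a3.1, a3.2} {a4.1} {a4.2}

{out.1} {out.2} {a1.1, a1.2} {a2.1, a2.2} {a3.1, a3.2} {a4.1} {a4.2}


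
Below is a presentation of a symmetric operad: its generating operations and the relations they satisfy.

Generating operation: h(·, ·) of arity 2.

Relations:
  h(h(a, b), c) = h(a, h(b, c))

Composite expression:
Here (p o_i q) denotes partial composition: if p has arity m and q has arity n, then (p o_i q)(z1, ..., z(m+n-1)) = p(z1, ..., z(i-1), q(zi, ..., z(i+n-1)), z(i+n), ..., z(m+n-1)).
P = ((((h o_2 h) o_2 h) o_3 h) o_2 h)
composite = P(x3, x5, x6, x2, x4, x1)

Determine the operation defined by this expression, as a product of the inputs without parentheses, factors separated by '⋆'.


The h-tree's shape is irrelevant; the x-reading-order decides.
h(x5, x6) linearizes to x5 ⋆ x6
h(x2, x4) linearizes to x2 ⋆ x4
h(h(x5, x6), h(x2, x4)) linearizes to x5 ⋆ x6 ⋆ x2 ⋆ x4
h(h(h(x5, x6), h(x2, x4)), x1) linearizes to x5 ⋆ x6 ⋆ x2 ⋆ x4 ⋆ x1
h(x3, h(h(h(x5, x6), h(x2, x4)), x1)) linearizes to x3 ⋆ x5 ⋆ x6 ⋆ x2 ⋆ x4 ⋆ x1

x3 ⋆ x5 ⋆ x6 ⋆ x2 ⋆ x4 ⋆ x1


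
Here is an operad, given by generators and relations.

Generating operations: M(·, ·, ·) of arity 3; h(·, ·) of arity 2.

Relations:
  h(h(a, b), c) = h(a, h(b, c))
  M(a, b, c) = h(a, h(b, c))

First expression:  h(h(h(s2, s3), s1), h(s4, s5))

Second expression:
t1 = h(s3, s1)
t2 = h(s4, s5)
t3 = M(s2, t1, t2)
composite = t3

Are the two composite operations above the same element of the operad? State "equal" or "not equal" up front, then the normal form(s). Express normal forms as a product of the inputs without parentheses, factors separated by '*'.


equal; the common form is s2 * s3 * s1 * s4 * s5

In normal form, the first expression is s2 * s3 * s1 * s4 * s5
In normal form, the second expression is s2 * s3 * s1 * s4 * s5
The forms coincide; equal.


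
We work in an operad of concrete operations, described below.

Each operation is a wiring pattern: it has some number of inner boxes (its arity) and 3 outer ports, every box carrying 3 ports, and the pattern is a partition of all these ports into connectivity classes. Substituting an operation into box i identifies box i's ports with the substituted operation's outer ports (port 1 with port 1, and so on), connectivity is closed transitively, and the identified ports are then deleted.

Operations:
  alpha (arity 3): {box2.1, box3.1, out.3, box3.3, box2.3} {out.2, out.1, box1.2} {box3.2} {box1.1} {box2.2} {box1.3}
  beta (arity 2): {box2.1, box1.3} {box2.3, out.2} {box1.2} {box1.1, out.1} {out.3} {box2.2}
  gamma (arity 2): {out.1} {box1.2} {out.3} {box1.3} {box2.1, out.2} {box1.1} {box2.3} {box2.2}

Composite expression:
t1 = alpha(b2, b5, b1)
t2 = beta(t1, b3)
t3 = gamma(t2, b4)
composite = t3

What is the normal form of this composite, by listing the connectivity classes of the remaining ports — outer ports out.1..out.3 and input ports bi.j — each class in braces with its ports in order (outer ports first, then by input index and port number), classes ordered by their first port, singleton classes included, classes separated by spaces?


{out.1} {out.2, b4.1} {out.3} {b1.1, b1.3, b3.1, b5.1, b5.3} {b1.2} {b2.1} {b2.2} {b2.3} {b3.2} {b3.3} {b4.2} {b4.3} {b5.2}

After gluing at gamma, chains via deleted ports link the b-ports.
through alpha, on inputs (b2, b5, b1): {out.1, out.2, b2.2} {out.3, b1.1, b1.3, b5.1, b5.3} {b1.2} {b2.1} {b2.3} {b5.2} (out.j = stage outer ports)
through beta, on inputs (b2, b5, b1, b3): {out.1, b2.2} {out.2, b3.3} {out.3} {b1.1, b1.3, b3.1, b5.1, b5.3} {b1.2} {b2.1} {b2.3} {b3.2} {b5.2} (out.j = stage outer ports)
through gamma, on inputs (b2, b5, b1, b3, b4): {out.1} {out.2, b4.1} {out.3} {b1.1, b1.3, b3.1, b5.1, b5.3} {b1.2} {b2.1} {b2.2} {b2.3} {b3.2} {b3.3} {b4.2} {b4.3} {b5.2} (out.j = stage outer ports)
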